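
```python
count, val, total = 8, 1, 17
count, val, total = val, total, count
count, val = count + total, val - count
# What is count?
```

Trace:
`count, val, total = 8, 1, 17` → count = 8; val = 1; total = 17
`count, val, total = val, total, count` → count = 1; val = 17; total = 8
`count, val = count + total, val - count` → count = 9; val = 16
So count = 9

Answer: 9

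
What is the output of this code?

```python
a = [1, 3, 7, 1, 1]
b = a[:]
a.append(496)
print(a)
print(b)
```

Key concept: slice [:] creates copy.
Step by step:
`a = [1, 3, 7, 1, 1]` → a = [1, 3, 7, 1, 1]
`b = a[:]` → b = [1, 3, 7, 1, 1]
`a.append(496)` → a = [1, 3, 7, 1, 1, 496]
`print(a)` → prints [1, 3, 7, 1, 1, 496]
`print(b)` → prints [1, 3, 7, 1, 1]

Answer:
[1, 3, 7, 1, 1, 496]
[1, 3, 7, 1, 1]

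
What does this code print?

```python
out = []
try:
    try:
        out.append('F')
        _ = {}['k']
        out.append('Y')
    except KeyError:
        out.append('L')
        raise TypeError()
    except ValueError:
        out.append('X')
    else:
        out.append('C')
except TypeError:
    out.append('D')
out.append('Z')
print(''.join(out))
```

Execution trace: 'F' (inner try body) → 'L' (inner except KeyError) → 'D' (outer except TypeError) → 'Z' (after the try/except). Output: FLDZ

Answer: FLDZ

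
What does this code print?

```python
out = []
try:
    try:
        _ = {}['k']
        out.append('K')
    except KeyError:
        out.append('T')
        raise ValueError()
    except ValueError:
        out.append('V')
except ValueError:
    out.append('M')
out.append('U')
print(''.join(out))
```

Execution trace: 'T' (inner except KeyError) → 'M' (outer except ValueError) → 'U' (after the try/except). Output: TMU

Answer: TMU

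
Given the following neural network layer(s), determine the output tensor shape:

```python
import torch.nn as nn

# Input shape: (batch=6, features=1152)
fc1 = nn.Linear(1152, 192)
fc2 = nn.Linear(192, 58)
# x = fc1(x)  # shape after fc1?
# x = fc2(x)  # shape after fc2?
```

Input: (6, 1152) -> after fc1: (6, 192) -> Output: (6, 58)

Answer: (6, 58)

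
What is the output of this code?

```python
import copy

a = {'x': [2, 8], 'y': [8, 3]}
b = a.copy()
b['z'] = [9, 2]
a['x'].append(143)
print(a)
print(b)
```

Key concept: shallow copy of dict with mutable values.
Step by step:
`a = {'x': [2, 8], 'y': [8, 3]}` → a = {'x': [2, 8], 'y': [8, 3]}
`b = a.copy()` → b = {'x': [2, 8], 'y': [8, 3]}
`b['z'] = [9, 2]` → b = {'x': [2, 8], 'y': [8, 3], 'z': [9, 2]}
`a['x'].append(143)` → a = {'x': [2, 8, 143], 'y': [8, 3]}; b = {'x': [2, 8, 143], 'y': [8, 3], 'z': [9, 2]}
`print(a)` → prints {'x': [2, 8, 143], 'y': [8, 3]}
`print(b)` → prints {'x': [2, 8, 143], 'y': [8, 3], 'z': [9, 2]}

Answer:
{'x': [2, 8, 143], 'y': [8, 3]}
{'x': [2, 8, 143], 'y': [8, 3], 'z': [9, 2]}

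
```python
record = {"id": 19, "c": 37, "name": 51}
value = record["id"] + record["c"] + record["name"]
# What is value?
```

Trace:
`record = {"id": 19, "c": 37, "name": 51}` → record = {'id': 19, 'c': 37, 'name': 51}
`value = record["id"] + record["c"] + record["name"]` → value = 107
So value = 107

Answer: 107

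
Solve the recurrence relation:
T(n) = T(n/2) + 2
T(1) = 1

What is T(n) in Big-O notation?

Each step divides n by 2 and adds 2. After log_2(n) steps we reach T(1)=1. So T(n) = 2·log_2(n) + 1 = O(log n).

Answer: O(log n)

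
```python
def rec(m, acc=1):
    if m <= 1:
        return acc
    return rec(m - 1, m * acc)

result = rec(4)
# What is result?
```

Accumulator trace (n, acc): (4, 1) -> (3, 4) -> (2, 12) -> (1, 24) -> return 24

Answer: 24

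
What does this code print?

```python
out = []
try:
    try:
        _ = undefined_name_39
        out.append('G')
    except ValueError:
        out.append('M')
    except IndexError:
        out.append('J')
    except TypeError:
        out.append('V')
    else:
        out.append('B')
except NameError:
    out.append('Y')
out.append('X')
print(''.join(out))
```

Execution trace: 'Y' (outer except NameError) → 'X' (after the try/except). Output: YX

Answer: YX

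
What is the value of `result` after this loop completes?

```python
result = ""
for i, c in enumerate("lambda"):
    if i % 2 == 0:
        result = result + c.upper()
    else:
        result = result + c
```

Uppercase even positions in 'lambda'
`result` takes the values: "" → "L" → "La" → "LaM" → "LaMb" → "LaMbD" → "LaMbDa"

Answer: "LaMbDa"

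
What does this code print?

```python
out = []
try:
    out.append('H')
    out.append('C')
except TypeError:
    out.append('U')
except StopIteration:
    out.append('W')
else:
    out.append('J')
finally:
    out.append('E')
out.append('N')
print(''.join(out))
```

Execution trace: 'H' (try body) → 'C' (try body, no exception) → 'J' (else) → 'E' (finally) → 'N' (after the try/except). Output: HCJEN

Answer: HCJEN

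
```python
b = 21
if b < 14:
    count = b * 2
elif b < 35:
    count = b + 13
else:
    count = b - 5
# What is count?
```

Trace:
`b = 21` → b = 21
`if b < 14: ...` → b < 14 is False, b < 35 is True → count = 34
So count = 34

Answer: 34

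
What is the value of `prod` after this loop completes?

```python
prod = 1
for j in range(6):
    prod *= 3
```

3^6 = 729
`prod` takes the values: 1 → 3 → 9 → 27 → 81 → 243 → 729

Answer: 729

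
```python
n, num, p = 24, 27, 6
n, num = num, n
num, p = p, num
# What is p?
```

Trace:
`n, num, p = 24, 27, 6` → n = 24; num = 27; p = 6
`n, num = num, n` → n = 27; num = 24
`num, p = p, num` → num = 6; p = 24
So p = 24

Answer: 24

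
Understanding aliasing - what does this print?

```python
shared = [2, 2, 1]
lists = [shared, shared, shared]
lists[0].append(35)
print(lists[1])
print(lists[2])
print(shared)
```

Key concept: list of same reference.
Step by step:
`shared = [2, 2, 1]` → shared = [2, 2, 1]
`lists = [shared, shared, shared]` → lists = [[2, 2, 1], [2, 2, 1], [2, 2, 1]]
`lists[0].append(35)` → shared = [2, 2, 1, 35]; lists = [[2, 2, 1, 35], [2, 2, 1, 35], [2, 2, 1, 35]]
`print(lists[1])` → prints [2, 2, 1, 35]
`print(lists[2])` → prints [2, 2, 1, 35]
`print(shared)` → prints [2, 2, 1, 35]

Answer:
[2, 2, 1, 35]
[2, 2, 1, 35]
[2, 2, 1, 35]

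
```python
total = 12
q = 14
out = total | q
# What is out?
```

Trace:
`total = 12` → total = 12
`q = 14` → q = 14
`out = total | q` → out = 14
So out = 14

Answer: 14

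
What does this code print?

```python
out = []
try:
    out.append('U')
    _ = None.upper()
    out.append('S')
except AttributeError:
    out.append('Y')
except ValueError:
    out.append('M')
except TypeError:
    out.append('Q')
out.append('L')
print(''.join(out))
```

Execution trace: 'U' (try body) → 'Y' (except AttributeError) → 'L' (after the try/except). Output: UYL

Answer: UYL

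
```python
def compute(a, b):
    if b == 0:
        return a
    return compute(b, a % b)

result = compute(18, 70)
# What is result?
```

compute(18, 70) -> compute(70, 18) -> compute(18, 16) -> compute(16, 2) -> compute(2, 0) -> 2

Answer: 2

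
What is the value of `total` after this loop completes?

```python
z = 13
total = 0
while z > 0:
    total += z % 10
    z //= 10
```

Sum digits of 13
`total` takes the values: 0 → 3 → 4

Answer: 4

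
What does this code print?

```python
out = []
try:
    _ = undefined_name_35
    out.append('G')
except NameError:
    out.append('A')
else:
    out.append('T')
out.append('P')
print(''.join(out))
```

Execution trace: 'A' (except NameError) → 'P' (after the try/except). Output: AP

Answer: AP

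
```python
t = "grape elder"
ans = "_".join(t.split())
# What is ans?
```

Trace:
`t = "grape elder"` → t = 'grape elder'
`ans = "_".join(t.split())` → ans = 'grape_elder'
So ans = 'grape_elder'

Answer: 'grape_elder'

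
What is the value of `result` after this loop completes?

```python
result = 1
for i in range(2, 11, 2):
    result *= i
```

Product of even numbers 2 to 10
`result` takes the values: 1 → 2 → 8 → 48 → 384 → 3840

Answer: 3840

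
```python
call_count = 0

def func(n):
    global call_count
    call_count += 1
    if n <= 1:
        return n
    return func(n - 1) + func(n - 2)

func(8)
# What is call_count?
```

Calls(n) = 1 + Calls(n-1) + Calls(n-2); Calls(0)=Calls(1)=1. For n=8 this gives 67.

Answer: 67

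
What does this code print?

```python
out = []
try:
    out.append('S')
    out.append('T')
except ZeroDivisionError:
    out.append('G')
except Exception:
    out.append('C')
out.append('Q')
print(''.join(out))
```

Execution trace: 'S' (try body) → 'T' (try body, no exception) → 'Q' (after the try/except). Output: STQ

Answer: STQ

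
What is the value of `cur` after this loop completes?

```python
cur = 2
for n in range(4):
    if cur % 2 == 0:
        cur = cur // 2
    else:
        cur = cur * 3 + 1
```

Collatz-style transformation from 2
`cur` takes the values: 2 → 1 → 4 → 2 → 1

Answer: 1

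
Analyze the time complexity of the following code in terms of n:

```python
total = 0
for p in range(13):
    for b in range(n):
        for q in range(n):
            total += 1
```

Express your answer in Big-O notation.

Each loop level contributes: 1 × n × n. Multiplying the contributions gives O(n^2).

Answer: O(n^2)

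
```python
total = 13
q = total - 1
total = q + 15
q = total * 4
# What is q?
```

Trace:
`total = 13` → total = 13
`q = total - 1` → q = 12
`total = q + 15` → total = 27
`q = total * 4` → q = 108
So q = 108

Answer: 108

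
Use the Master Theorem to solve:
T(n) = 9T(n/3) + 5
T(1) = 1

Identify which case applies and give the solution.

a=9, b=3, f(n)=5. log_3(9) = 2. Since c=0 < 2, Case 1 applies: T(n) = Θ(n^log_b(a)) = O(n^2).

Answer: O(n^2) - Case 1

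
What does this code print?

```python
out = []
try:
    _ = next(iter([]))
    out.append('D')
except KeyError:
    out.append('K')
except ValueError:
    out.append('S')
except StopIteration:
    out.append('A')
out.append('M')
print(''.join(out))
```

Execution trace: 'A' (except StopIteration) → 'M' (after the try/except). Output: AM

Answer: AM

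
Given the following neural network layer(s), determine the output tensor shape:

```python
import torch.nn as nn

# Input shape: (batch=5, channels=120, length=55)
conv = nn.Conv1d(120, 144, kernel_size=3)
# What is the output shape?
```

Input: (5, 120, 55) -> Output: (5, 144, 53)

Answer: (5, 144, 53)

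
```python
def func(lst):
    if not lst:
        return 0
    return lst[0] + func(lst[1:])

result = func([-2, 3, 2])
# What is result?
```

(-2) + 3 + 2 + 0 = 3

Answer: 3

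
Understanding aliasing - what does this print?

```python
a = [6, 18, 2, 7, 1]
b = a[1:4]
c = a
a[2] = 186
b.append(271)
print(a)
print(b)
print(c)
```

Key concept: slice vs alias.
Step by step:
`a = [6, 18, 2, 7, 1]` → a = [6, 18, 2, 7, 1]
`b = a[1:4]` → b = [18, 2, 7]
`c = a` → c = [6, 18, 2, 7, 1] (same object as a)
`a[2] = 186` → a = [6, 18, 186, 7, 1] (same object as c); c = [6, 18, 186, 7, 1] (same object as a)
`b.append(271)` → b = [18, 2, 7, 271]
`print(a)` → prints [6, 18, 186, 7, 1]
`print(b)` → prints [18, 2, 7, 271]
`print(c)` → prints [6, 18, 186, 7, 1]

Answer:
[6, 18, 186, 7, 1]
[18, 2, 7, 271]
[6, 18, 186, 7, 1]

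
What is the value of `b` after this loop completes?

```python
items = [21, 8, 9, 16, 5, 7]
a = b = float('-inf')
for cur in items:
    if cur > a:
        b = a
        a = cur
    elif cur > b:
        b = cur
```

Second largest (with repeats) in [21, 8, 9, 16, 5, 7]
`b` takes the values: -inf → 8 → 9 → 16

Answer: 16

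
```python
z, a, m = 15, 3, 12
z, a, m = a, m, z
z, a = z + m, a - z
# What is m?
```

Trace:
`z, a, m = 15, 3, 12` → z = 15; a = 3; m = 12
`z, a, m = a, m, z` → z = 3; a = 12; m = 15
`z, a = z + m, a - z` → z = 18; a = 9
So m = 15

Answer: 15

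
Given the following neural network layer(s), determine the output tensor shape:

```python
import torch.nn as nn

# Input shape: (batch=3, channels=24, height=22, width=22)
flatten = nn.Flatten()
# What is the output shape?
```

Input: (3, 24, 22, 22) -> Output: (3, 11616)

Answer: (3, 11616)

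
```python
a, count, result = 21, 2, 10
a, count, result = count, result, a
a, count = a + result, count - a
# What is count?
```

Trace:
`a, count, result = 21, 2, 10` → a = 21; count = 2; result = 10
`a, count, result = count, result, a` → a = 2; count = 10; result = 21
`a, count = a + result, count - a` → a = 23; count = 8
So count = 8

Answer: 8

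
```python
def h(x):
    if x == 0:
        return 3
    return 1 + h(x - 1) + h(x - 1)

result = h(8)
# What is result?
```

h(x) = 1 + 2·h(x-1), h(0)=3. Closed form: (3+1)·2^8 - 1 = 1023.

Answer: 1023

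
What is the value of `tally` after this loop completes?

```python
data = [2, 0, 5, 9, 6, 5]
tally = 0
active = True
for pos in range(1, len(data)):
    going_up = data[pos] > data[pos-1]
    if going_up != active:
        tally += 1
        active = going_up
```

Count direction changes in [2, 0, 5, 9, 6, 5]
`tally` takes the values: 0 → 1 → 2 → 3

Answer: 3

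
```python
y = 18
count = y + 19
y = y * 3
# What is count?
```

Trace:
`y = 18` → y = 18
`count = y + 19` → count = 37
`y = y * 3` → y = 54
So count = 37

Answer: 37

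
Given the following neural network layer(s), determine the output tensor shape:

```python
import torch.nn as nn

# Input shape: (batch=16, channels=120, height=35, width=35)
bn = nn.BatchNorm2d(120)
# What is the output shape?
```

Input: (16, 120, 35, 35) -> Output: (16, 120, 35, 35)

Answer: (16, 120, 35, 35)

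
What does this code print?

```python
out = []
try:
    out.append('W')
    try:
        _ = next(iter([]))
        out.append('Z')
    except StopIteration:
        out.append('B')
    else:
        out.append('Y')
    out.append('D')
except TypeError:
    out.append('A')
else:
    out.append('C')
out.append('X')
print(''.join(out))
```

Execution trace: 'W' (try body) → 'B' (inner except StopIteration) → 'D' (try body, no exception) → 'C' (else) → 'X' (after the try/except). Output: WBDCX

Answer: WBDCX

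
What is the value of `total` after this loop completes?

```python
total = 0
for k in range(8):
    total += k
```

Sum of 0 to 7 = 28
`total` takes the values: 0 → 1 → 3 → 6 → 10 → 15 → 21 → 28

Answer: 28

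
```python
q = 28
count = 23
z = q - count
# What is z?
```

Trace:
`q = 28` → q = 28
`count = 23` → count = 23
`z = q - count` → z = 5
So z = 5

Answer: 5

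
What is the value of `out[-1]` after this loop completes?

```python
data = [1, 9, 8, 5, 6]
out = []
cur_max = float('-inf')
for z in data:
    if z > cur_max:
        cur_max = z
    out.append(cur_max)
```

Running max ends at 9
`out` takes the values: [] → [1] → [1, 9] → [1, 9, 9] → [1, 9, 9, 9] → [1, 9, 9, 9, 9]
So `out[-1]` = 9

Answer: 9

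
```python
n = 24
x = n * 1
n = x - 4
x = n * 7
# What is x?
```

Trace:
`n = 24` → n = 24
`x = n * 1` → x = 24
`n = x - 4` → n = 20
`x = n * 7` → x = 140
So x = 140

Answer: 140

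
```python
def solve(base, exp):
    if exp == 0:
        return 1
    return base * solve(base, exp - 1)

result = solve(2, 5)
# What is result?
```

solve(2, 5) = 2 * 2 * 2 * 2 * 2 = 32

Answer: 32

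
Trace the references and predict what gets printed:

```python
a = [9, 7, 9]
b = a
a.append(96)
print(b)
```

Key concept: basic list aliasing.
Step by step:
`a = [9, 7, 9]` → a = [9, 7, 9]
`b = a` → b = [9, 7, 9] (same object as a)
`a.append(96)` → a = [9, 7, 9, 96] (same object as b); b = [9, 7, 9, 96] (same object as a)
`print(b)` → prints [9, 7, 9, 96]

Answer: [9, 7, 9, 96]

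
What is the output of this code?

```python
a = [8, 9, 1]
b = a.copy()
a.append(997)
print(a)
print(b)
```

Key concept: list.copy() creates independent copy.
Step by step:
`a = [8, 9, 1]` → a = [8, 9, 1]
`b = a.copy()` → b = [8, 9, 1]
`a.append(997)` → a = [8, 9, 1, 997]
`print(a)` → prints [8, 9, 1, 997]
`print(b)` → prints [8, 9, 1]

Answer:
[8, 9, 1, 997]
[8, 9, 1]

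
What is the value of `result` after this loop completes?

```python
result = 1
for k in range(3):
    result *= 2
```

2^3 = 8
`result` takes the values: 1 → 2 → 4 → 8

Answer: 8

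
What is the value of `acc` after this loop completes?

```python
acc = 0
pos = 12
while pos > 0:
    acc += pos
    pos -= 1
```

Sum 12 down to 1
`acc` takes the values: 0 → 12 → 23 → 33 → 42 → 50 → 57 → 63 → 68 → 72 → 75 → 77 → 78

Answer: 78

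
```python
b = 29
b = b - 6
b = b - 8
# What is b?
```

Trace:
`b = 29` → b = 29
`b = b - 6` → b = 23
`b = b - 8` → b = 15
So b = 15

Answer: 15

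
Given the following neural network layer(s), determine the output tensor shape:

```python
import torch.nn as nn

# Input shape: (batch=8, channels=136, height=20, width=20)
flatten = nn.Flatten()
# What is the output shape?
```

Input: (8, 136, 20, 20) -> Output: (8, 54400)

Answer: (8, 54400)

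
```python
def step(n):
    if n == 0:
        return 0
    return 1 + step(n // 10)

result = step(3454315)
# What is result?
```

Count of digits of 3454315: 7

Answer: 7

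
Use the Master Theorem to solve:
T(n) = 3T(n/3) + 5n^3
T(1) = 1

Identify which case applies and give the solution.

a=3, b=3, f(n)=5n^3. log_3(3) = 1. Since c=3 > 1 and the regularity condition holds (3(n/3)^3 = (3/3^3)n^3 with 3/3^3 < 1), Case 3 applies: T(n) = Θ(f(n)) = O(n^3).

Answer: O(n^3) - Case 3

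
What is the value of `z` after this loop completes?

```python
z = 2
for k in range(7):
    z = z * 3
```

Multiply by 3, 7 times: 2 * 3^7 = 4374
`z` takes the values: 2 → 6 → 18 → 54 → 162 → 486 → 1458 → 4374

Answer: 4374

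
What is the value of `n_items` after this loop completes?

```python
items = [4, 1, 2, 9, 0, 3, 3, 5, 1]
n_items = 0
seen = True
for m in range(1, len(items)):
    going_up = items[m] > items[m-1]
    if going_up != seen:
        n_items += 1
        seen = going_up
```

Count direction changes in [4, 1, 2, 9, 0, 3, 3, 5, 1]
`n_items` takes the values: 0 → 1 → 2 → 3 → 4 → 5 → 6 → 7

Answer: 7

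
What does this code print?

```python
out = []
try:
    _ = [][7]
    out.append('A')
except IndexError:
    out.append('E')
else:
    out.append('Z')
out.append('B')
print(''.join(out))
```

Execution trace: 'E' (except IndexError) → 'B' (after the try/except). Output: EB

Answer: EB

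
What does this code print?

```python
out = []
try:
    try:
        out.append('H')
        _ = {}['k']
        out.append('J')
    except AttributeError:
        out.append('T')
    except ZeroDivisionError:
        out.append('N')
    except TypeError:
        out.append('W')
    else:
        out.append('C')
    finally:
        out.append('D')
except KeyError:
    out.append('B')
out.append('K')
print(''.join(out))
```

Execution trace: 'H' (inner try body) → 'D' (inner finally) → 'B' (outer except KeyError) → 'K' (after the try/except). Output: HDBK

Answer: HDBK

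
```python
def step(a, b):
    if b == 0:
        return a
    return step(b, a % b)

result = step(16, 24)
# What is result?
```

step(16, 24) -> step(24, 16) -> step(16, 8) -> step(8, 0) -> 8

Answer: 8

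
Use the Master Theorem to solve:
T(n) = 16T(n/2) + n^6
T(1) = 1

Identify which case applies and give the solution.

a=16, b=2, f(n)=n^6. log_2(16) = 4. Since c=6 > 4 and the regularity condition holds (16(n/2)^6 = (16/2^6)n^6 with 16/2^6 < 1), Case 3 applies: T(n) = Θ(f(n)) = O(n^6).

Answer: O(n^6) - Case 3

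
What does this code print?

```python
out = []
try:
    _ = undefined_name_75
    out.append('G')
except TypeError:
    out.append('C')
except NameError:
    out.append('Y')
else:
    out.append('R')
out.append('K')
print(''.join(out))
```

Execution trace: 'Y' (except NameError) → 'K' (after the try/except). Output: YK

Answer: YK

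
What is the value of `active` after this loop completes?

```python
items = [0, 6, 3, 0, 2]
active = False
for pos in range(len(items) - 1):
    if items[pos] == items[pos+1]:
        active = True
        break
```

Check consecutive duplicates in [0, 6, 3, 0, 2]
`active` takes the values: False

Answer: False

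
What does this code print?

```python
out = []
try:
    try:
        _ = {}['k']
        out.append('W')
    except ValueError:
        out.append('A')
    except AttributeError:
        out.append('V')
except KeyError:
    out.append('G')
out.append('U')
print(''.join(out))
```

Execution trace: 'G' (outer except KeyError) → 'U' (after the try/except). Output: GU

Answer: GU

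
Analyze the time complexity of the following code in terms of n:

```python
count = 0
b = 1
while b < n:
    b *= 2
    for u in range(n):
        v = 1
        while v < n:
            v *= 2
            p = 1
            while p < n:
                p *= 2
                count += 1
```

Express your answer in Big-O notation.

Each loop level contributes: log n × n × log n × log n. Multiplying the contributions gives O(n log^3 n).

Answer: O(n log^3 n)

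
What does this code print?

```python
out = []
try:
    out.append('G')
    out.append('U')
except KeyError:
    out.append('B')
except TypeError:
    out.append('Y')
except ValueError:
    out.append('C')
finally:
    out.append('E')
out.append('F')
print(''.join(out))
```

Execution trace: 'G' (try body) → 'U' (try body, no exception) → 'E' (finally) → 'F' (after the try/except). Output: GUEF

Answer: GUEF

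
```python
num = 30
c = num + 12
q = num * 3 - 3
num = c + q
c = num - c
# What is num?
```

Trace:
`num = 30` → num = 30
`c = num + 12` → c = 42
`q = num * 3 - 3` → q = 87
`num = c + q` → num = 129
`c = num - c` → c = 87
So num = 129

Answer: 129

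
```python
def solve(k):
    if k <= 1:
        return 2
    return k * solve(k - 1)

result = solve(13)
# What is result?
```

solve(13) = 13 * 12 * 11 * 10 * 9 * 8 * 7 * 6 * 5 * 4 * 3 * 2 * 2 = 12454041600

Answer: 12454041600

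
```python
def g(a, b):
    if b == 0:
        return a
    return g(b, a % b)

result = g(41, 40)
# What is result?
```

g(41, 40) -> g(40, 1) -> g(1, 0) -> 1

Answer: 1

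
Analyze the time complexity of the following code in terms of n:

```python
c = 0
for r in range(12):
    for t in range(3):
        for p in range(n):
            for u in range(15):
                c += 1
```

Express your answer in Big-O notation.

Each loop level contributes: 1 × 1 × n × 1. Multiplying the contributions gives O(n).

Answer: O(n)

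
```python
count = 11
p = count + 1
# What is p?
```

Trace:
`count = 11` → count = 11
`p = count + 1` → p = 12
So p = 12

Answer: 12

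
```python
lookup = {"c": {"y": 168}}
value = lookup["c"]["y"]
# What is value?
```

Trace:
`lookup = {"c": {"y": 168}}` → lookup = {'c': {'y': 168}}
`value = lookup["c"]["y"]` → value = 168
So value = 168

Answer: 168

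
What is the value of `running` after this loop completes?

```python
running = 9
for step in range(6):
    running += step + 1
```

Start at 9, add 1 to 6 = 30
`running` takes the values: 9 → 10 → 12 → 15 → 19 → 24 → 30

Answer: 30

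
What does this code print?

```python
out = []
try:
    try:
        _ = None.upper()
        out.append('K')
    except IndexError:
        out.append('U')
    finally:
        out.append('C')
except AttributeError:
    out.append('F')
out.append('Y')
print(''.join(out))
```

Execution trace: 'C' (finally) → 'F' (outer except AttributeError) → 'Y' (after the try/except). Output: CFY

Answer: CFY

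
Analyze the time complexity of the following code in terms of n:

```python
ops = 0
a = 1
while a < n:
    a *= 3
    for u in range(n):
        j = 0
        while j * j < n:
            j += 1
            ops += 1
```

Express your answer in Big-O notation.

Each loop level contributes: log n × n × √n. Multiplying the contributions gives O(n√n log n).

Answer: O(n√n log n)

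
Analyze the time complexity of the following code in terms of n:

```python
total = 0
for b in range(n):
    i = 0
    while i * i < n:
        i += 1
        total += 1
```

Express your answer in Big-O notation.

Each loop level contributes: n × √n. Multiplying the contributions gives O(n√n).

Answer: O(n√n)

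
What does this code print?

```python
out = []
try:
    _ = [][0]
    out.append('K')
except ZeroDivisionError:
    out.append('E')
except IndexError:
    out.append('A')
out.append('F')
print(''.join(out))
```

Execution trace: 'A' (except IndexError) → 'F' (after the try/except). Output: AF

Answer: AF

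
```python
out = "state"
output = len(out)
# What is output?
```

Trace:
`out = "state"` → out = 'state'
`output = len(out)` → output = 5
So output = 5

Answer: 5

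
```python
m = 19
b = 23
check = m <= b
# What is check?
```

Trace:
`m = 19` → m = 19
`b = 23` → b = 23
`check = m <= b` → check = True
So check = True

Answer: True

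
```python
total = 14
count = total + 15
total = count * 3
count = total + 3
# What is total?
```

Trace:
`total = 14` → total = 14
`count = total + 15` → count = 29
`total = count * 3` → total = 87
`count = total + 3` → count = 90
So total = 87

Answer: 87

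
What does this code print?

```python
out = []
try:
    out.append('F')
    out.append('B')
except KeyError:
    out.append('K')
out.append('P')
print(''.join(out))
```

Execution trace: 'F' (try body) → 'B' (try body, no exception) → 'P' (after the try/except). Output: FBP

Answer: FBP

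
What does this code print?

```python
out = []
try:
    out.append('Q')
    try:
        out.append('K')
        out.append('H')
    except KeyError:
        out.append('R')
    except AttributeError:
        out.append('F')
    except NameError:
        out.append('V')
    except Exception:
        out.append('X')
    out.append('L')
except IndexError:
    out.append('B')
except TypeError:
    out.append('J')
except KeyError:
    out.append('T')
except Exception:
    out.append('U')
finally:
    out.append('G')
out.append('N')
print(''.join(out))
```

Execution trace: 'Q' (try body) → 'K' (inner try body) → 'H' (inner try body, no exception) → 'L' (try body, no exception) → 'G' (finally) → 'N' (after the try/except). Output: QKHLGN

Answer: QKHLGN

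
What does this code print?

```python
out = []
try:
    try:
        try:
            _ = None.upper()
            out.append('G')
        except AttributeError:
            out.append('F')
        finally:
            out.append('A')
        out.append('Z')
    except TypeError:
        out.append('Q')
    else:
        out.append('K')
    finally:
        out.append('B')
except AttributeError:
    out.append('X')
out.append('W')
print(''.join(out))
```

Execution trace: 'F' (inner except AttributeError) → 'A' (inner finally) → 'Z' (try body, no exception) → 'K' (else) → 'B' (finally) → 'W' (after the try/except). Output: FAZKBW

Answer: FAZKBW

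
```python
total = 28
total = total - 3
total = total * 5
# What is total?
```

Trace:
`total = 28` → total = 28
`total = total - 3` → total = 25
`total = total * 5` → total = 125
So total = 125

Answer: 125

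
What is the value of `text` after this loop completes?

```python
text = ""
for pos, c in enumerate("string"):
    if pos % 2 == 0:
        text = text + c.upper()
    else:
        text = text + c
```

Uppercase even positions in 'string'
`text` takes the values: "" → "S" → "St" → "StR" → "StRi" → "StRiN" → "StRiNg"

Answer: "StRiNg"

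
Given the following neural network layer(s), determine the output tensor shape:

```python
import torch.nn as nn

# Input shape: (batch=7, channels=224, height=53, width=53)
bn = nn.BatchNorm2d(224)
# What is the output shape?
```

Input: (7, 224, 53, 53) -> Output: (7, 224, 53, 53)

Answer: (7, 224, 53, 53)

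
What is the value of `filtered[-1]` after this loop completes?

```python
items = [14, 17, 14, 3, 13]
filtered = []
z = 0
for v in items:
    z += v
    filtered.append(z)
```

Cumulative sum ends at 61
`filtered` takes the values: [] → [14] → [14, 31] → [14, 31, 45] → [14, 31, 45, 48] → [14, 31, 45, 48, 61]
So `filtered[-1]` = 61

Answer: 61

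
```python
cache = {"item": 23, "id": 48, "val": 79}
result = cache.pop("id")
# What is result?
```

Trace:
`cache = {"item": 23, "id": 48, "val": 79}` → cache = {'item': 23, 'id': 48, 'val': 79}
`result = cache.pop("id")` → cache = {'item': 23, 'val': 79}; result = 48
So result = 48

Answer: 48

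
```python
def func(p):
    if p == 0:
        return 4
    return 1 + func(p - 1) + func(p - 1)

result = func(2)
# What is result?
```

func(p) = 1 + 2·func(p-1), func(0)=4. Closed form: (4+1)·2^2 - 1 = 19.

Answer: 19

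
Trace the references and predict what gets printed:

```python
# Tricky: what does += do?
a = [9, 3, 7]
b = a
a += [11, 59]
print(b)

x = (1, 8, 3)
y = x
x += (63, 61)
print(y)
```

Key concept: += behavior differs for mutable vs immutable.
Step by step:
`a = [9, 3, 7]` → a = [9, 3, 7]
`b = a` → b = [9, 3, 7] (same object as a)
`a += [11, 59]` → a = [9, 3, 7, 11, 59] (same object as b); b = [9, 3, 7, 11, 59] (same object as a)
`print(b)` → prints [9, 3, 7, 11, 59]
`x = (1, 8, 3)` → x = (1, 8, 3)
`y = x` → y = (1, 8, 3)
`x += (63, 61)` → x = (1, 8, 3, 63, 61)
`print(y)` → prints (1, 8, 3)

Answer:
[9, 3, 7, 11, 59]
(1, 8, 3)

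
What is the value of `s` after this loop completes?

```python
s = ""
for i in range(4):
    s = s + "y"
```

Repeat 'y' 4 times
`s` takes the values: "" → "y" → "yy" → "yyy" → "yyyy"

Answer: "yyyy"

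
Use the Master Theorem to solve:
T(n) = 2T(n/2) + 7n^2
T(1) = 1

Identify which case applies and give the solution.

a=2, b=2, f(n)=7n^2. log_2(2) = 1. Since c=2 > 1 and the regularity condition holds (2(n/2)^2 = (2/2^2)n^2 with 2/2^2 < 1), Case 3 applies: T(n) = Θ(f(n)) = O(n^2).

Answer: O(n^2) - Case 3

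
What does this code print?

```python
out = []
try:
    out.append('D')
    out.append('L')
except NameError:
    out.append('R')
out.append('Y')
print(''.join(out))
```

Execution trace: 'D' (try body) → 'L' (try body, no exception) → 'Y' (after the try/except). Output: DLY

Answer: DLY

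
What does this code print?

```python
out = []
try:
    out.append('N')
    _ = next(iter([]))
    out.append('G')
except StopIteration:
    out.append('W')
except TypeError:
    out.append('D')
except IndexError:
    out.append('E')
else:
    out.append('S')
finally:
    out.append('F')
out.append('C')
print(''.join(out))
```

Execution trace: 'N' (try body) → 'W' (except StopIteration) → 'F' (finally) → 'C' (after the try/except). Output: NWFC

Answer: NWFC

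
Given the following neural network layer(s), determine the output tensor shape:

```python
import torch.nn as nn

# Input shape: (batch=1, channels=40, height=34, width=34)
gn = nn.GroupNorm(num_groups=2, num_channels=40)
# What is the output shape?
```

Input: (1, 40, 34, 34) -> Output: (1, 40, 34, 34)

Answer: (1, 40, 34, 34)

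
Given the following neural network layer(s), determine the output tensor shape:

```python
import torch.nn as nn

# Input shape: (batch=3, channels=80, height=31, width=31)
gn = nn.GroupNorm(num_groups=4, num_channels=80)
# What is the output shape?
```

Input: (3, 80, 31, 31) -> Output: (3, 80, 31, 31)

Answer: (3, 80, 31, 31)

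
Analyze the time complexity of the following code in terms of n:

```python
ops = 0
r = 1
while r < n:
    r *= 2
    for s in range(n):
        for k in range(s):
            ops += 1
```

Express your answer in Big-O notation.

Each loop level contributes: log n × n × n. Multiplying the contributions gives O(n^2 log n).

Answer: O(n^2 log n)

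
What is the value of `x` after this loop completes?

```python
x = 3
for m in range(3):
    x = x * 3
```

Multiply by 3, 3 times: 3 * 3^3 = 81
`x` takes the values: 3 → 9 → 27 → 81

Answer: 81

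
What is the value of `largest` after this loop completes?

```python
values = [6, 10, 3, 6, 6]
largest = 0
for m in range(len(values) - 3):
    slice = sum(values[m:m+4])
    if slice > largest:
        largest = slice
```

Max sum of 4-element window in [6, 10, 3, 6, 6]
`largest` takes the values: 0 → 25

Answer: 25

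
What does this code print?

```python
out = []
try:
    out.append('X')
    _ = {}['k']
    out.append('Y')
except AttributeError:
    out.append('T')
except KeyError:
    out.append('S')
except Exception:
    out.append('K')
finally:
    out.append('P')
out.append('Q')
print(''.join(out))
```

Execution trace: 'X' (try body) → 'S' (except KeyError) → 'P' (finally) → 'Q' (after the try/except). Output: XSPQ

Answer: XSPQ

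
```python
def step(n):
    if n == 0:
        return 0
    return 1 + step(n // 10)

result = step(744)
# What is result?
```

Count of digits of 744: 3

Answer: 3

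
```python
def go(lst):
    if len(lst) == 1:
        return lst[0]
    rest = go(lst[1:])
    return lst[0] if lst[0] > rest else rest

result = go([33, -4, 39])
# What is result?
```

Recursive max over [33, -4, 39] = 39

Answer: 39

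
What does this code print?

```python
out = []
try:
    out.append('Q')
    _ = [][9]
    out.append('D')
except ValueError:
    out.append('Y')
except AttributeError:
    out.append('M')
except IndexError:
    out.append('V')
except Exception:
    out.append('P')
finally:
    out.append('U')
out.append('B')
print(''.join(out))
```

Execution trace: 'Q' (try body) → 'V' (except IndexError) → 'U' (finally) → 'B' (after the try/except). Output: QVUB

Answer: QVUB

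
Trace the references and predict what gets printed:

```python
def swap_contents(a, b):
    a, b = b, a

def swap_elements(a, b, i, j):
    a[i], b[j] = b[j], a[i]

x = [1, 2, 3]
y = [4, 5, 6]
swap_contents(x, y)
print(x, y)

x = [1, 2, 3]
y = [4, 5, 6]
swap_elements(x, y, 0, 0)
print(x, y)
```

Key concept: parameter rebinding vs mutation.
Step by step:
`x = [1, 2, 3]` → x = [1, 2, 3]
`y = [4, 5, 6]` → y = [4, 5, 6]
`swap_contents(x, y)` → no visible change to tracked variables
`print(x, y)` → prints [1, 2, 3] [4, 5, 6]
`x = [1, 2, 3]` → x = [1, 2, 3]
`y = [4, 5, 6]` → y = [4, 5, 6]
`swap_elements(x, y, 0, 0)` → x = [4, 2, 3]; y = [1, 5, 6]
`print(x, y)` → prints [4, 2, 3] [1, 5, 6]

Answer:
[1, 2, 3] [4, 5, 6]
[4, 2, 3] [1, 5, 6]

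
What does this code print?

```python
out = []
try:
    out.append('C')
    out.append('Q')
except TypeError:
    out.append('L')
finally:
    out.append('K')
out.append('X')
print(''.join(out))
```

Execution trace: 'C' (try body) → 'Q' (try body, no exception) → 'K' (finally) → 'X' (after the try/except). Output: CQKX

Answer: CQKX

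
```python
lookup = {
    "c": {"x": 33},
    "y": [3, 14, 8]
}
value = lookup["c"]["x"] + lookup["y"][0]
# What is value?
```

Trace:
`lookup = { ...` → lookup = {'c': {'x': 33}, 'y': [3, 14, 8]}
`value = lookup["c"]["x"] + lookup["y"][0]` → value = 36
So value = 36

Answer: 36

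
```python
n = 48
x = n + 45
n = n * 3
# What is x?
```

Trace:
`n = 48` → n = 48
`x = n + 45` → x = 93
`n = n * 3` → n = 144
So x = 93

Answer: 93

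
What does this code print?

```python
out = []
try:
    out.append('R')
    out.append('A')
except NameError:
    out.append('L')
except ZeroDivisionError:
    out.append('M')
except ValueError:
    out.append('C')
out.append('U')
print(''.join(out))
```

Execution trace: 'R' (try body) → 'A' (try body, no exception) → 'U' (after the try/except). Output: RAU

Answer: RAU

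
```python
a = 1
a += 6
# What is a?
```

Trace:
`a = 1` → a = 1
`a += 6` → a = 7
So a = 7

Answer: 7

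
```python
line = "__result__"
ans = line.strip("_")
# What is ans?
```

Trace:
`line = "__result__"` → line = '__result__'
`ans = line.strip("_")` → ans = 'result'
So ans = 'result'

Answer: 'result'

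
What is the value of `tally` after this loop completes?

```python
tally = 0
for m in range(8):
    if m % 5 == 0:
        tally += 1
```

Count numbers divisible by 5 in range(8)
`tally` takes the values: 0 → 1 → 2

Answer: 2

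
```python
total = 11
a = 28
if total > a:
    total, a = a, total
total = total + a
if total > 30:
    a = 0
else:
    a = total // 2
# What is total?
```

Trace:
`total = 11` → total = 11
`a = 28` → a = 28
`if total > a: ...` → total > a is False → no variable changes
`total = total + a` → total = 39
`if total > 30: ...` → total > 30 is True → a = 0
So total = 39

Answer: 39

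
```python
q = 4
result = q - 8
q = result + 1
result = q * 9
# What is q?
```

Trace:
`q = 4` → q = 4
`result = q - 8` → result = -4
`q = result + 1` → q = -3
`result = q * 9` → result = -27
So q = -3

Answer: -3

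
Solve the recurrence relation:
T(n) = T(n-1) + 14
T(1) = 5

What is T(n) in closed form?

Unrolling: T(n) = T(1) + 14·(n-1) = 5 + 14(n-1) = 14n - 9.

Answer: T(n) = 14n - 9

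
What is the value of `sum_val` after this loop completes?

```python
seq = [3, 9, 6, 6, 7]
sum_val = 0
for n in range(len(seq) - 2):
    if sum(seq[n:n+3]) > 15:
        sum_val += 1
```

Count windows with sum > 15
`sum_val` takes the values: 0 → 1 → 2 → 3

Answer: 3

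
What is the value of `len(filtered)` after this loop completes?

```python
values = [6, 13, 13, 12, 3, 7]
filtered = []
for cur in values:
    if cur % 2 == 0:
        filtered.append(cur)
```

Count even numbers in [6, 13, 13, 12, 3, 7]
`filtered` takes the values: [] → [6] → [6, 12]
So `len(filtered)` = 2

Answer: 2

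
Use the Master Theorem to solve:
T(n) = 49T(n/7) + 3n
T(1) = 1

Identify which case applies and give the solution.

a=49, b=7, f(n)=3n. log_7(49) = 2. Since c=1 < 2, Case 1 applies: T(n) = Θ(n^log_b(a)) = O(n^2).

Answer: O(n^2) - Case 1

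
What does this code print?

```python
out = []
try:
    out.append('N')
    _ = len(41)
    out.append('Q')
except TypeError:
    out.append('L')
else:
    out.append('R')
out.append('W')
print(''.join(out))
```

Execution trace: 'N' (try body) → 'L' (except TypeError) → 'W' (after the try/except). Output: NLW

Answer: NLW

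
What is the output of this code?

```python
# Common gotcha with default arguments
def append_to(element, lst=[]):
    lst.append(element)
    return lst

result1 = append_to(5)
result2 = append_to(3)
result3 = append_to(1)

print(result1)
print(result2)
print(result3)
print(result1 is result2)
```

Key concept: mutable default argument gotcha.
Step by step:
`result1 = append_to(5)` → result1 = [5]
`result2 = append_to(3)` → result1 = [5, 3] (same object as result2); result2 = [5, 3] (same object as result1)
`result3 = append_to(1)` → result1 = [5, 3, 1] (same object as result2, result3); result2 = [5, 3, 1] (same object as result1, result3); result3 = [5, 3, 1] (same object as result1, result2)
`print(result1)` → prints [5, 3, 1]
`print(result2)` → prints [5, 3, 1]
`print(result3)` → prints [5, 3, 1]
`print(result1 is result2)` → prints True

Answer:
[5, 3, 1]
[5, 3, 1]
[5, 3, 1]
True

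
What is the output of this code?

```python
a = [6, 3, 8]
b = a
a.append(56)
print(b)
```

Key concept: basic list aliasing.
Step by step:
`a = [6, 3, 8]` → a = [6, 3, 8]
`b = a` → b = [6, 3, 8] (same object as a)
`a.append(56)` → a = [6, 3, 8, 56] (same object as b); b = [6, 3, 8, 56] (same object as a)
`print(b)` → prints [6, 3, 8, 56]

Answer: [6, 3, 8, 56]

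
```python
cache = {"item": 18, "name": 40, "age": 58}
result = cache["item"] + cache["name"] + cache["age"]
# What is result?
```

Trace:
`cache = {"item": 18, "name": 40, "age": 58}` → cache = {'item': 18, 'name': 40, 'age': 58}
`result = cache["item"] + cache["name"] + cache["age"]` → result = 116
So result = 116

Answer: 116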